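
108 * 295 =31860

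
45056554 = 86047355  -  40990801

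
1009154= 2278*443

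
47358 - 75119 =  - 27761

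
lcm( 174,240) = 6960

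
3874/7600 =1937/3800 = 0.51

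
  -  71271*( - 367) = 26156457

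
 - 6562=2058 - 8620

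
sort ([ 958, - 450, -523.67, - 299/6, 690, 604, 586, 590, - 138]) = [-523.67, - 450,  -  138, - 299/6,586, 590, 604,690, 958]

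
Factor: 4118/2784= 71/48 = 2^( - 4) * 3^( - 1) * 71^1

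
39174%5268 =2298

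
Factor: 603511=53^1*59^1*193^1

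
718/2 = 359 = 359.00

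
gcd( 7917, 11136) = 87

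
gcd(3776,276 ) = 4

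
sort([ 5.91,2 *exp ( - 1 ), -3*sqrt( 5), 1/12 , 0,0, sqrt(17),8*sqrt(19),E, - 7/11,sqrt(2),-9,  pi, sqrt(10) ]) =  [ - 9, - 3*sqrt( 5), - 7/11,0, 0,1/12, 2*exp ( - 1), sqrt( 2),E , pi, sqrt( 10),sqrt(17 ),5.91,8*sqrt(19)]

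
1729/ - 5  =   - 346+1/5  =  - 345.80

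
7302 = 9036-1734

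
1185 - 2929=- 1744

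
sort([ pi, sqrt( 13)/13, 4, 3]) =[sqrt( 13)/13,3,pi, 4 ]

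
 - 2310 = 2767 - 5077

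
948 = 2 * 474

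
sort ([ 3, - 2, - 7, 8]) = [ - 7,-2, 3,8]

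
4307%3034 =1273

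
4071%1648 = 775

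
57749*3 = 173247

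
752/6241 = 752/6241 = 0.12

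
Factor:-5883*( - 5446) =2^1* 3^1 *7^1*37^1*53^1  *  389^1 = 32038818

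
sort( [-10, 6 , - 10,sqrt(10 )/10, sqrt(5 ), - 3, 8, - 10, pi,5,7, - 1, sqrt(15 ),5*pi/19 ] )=[- 10, - 10, - 10, - 3, - 1,sqrt(10)/10, 5 * pi/19,sqrt(5),pi,sqrt ( 15) , 5,6,7,8] 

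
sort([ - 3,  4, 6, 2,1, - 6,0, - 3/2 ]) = [ - 6, - 3, - 3/2,0,1, 2,4,6]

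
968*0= 0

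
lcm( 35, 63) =315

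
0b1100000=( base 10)96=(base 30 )36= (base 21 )4C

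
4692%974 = 796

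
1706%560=26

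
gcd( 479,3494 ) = 1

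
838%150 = 88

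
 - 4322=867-5189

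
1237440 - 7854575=  -  6617135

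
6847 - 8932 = - 2085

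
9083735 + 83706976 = 92790711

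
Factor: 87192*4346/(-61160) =-2^1 * 3^2*5^( - 1)* 7^1*11^( - 1)*41^1*53^1*139^(  -  1)*173^1 = - 47367054/7645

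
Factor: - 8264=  - 2^3*1033^1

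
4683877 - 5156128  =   - 472251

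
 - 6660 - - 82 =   -  6578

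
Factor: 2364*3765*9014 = 2^3 * 3^2*5^1*197^1*251^1*4507^1 = 80228746440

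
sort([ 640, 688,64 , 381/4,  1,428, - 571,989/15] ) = [ -571,1,64,  989/15,381/4,428, 640,688]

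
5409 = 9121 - 3712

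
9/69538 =9/69538  =  0.00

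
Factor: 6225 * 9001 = 56031225 = 3^1 * 5^2 * 83^1 * 9001^1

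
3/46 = 3/46 =0.07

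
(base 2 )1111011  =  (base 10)123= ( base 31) 3u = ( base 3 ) 11120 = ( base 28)4b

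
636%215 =206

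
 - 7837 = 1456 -9293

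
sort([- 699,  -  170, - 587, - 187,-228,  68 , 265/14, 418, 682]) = [ - 699, - 587 , - 228,-187, - 170,265/14, 68, 418, 682 ] 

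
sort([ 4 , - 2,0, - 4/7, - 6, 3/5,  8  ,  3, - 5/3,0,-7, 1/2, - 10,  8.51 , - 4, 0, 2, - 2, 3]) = [  -  10,-7 , - 6, - 4, - 2, - 2,-5/3,  -  4/7, 0, 0, 0,  1/2, 3/5,  2,  3 , 3, 4,8, 8.51] 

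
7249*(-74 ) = -536426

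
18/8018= 9/4009 = 0.00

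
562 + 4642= 5204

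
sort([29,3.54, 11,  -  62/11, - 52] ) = [-52, - 62/11, 3.54,  11,  29] 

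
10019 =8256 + 1763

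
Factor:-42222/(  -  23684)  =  681/382 = 2^(-1)*3^1*191^( - 1)*227^1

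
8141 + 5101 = 13242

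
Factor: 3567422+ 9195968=2^1 * 5^1 * 23^1*211^1*263^1 = 12763390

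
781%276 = 229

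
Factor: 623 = 7^1*89^1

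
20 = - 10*( - 2)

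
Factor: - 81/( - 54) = 3/2 = 2^( - 1)*3^1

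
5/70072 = 5/70072 = 0.00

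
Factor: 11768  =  2^3*1471^1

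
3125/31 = 100 + 25/31 = 100.81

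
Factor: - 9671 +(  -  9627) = -19298 = - 2^1  *9649^1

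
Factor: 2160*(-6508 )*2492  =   - 2^8* 3^3*5^1*7^1*89^1*1627^1 = - 35030741760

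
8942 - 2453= 6489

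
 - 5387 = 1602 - 6989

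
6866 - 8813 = -1947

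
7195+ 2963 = 10158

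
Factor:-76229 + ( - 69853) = - 146082  =  - 2^1*3^1* 97^1*251^1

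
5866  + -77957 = - 72091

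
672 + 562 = 1234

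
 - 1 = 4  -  5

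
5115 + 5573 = 10688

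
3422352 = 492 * 6956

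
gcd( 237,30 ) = 3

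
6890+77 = 6967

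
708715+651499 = 1360214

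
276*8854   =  2443704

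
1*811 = 811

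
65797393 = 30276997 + 35520396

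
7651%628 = 115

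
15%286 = 15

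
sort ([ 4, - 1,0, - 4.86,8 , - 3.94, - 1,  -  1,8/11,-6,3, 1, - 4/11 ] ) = [ - 6, - 4.86, - 3.94, - 1, - 1, - 1, - 4/11,0, 8/11, 1, 3,4, 8] 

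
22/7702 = 11/3851 = 0.00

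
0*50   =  0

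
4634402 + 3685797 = 8320199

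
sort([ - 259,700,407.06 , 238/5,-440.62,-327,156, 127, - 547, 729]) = [ - 547,-440.62, - 327,-259, 238/5, 127, 156, 407.06, 700, 729]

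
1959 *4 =7836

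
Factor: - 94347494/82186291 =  - 2^1*11^( - 1 )*23^( - 1)*324847^( - 1)*47173747^1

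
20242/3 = 20242/3 = 6747.33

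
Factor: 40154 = 2^1*17^1*1181^1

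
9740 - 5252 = 4488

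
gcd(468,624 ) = 156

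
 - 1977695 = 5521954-7499649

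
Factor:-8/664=-1/83 = - 83^( - 1 ) 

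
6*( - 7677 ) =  - 46062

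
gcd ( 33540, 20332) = 52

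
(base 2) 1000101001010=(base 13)2026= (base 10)4426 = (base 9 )6057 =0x114a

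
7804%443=273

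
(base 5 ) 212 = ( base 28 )21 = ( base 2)111001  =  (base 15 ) 3c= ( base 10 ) 57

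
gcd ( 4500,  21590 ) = 10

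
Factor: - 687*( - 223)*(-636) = -2^2*3^2*53^1*223^1*229^1 = - 97435836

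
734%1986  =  734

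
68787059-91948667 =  - 23161608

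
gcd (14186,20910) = 82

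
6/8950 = 3/4475 = 0.00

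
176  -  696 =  - 520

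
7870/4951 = 1 + 2919/4951 = 1.59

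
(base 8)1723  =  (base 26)1BH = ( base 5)12404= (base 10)979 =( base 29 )14M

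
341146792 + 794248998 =1135395790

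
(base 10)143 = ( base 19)7A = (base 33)4B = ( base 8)217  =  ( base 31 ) 4J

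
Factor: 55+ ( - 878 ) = -823^1 = - 823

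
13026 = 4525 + 8501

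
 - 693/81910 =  - 1+81217/81910=-  0.01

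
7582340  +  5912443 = 13494783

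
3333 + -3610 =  - 277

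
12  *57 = 684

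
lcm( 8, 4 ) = 8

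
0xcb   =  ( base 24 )8B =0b11001011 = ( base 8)313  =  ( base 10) 203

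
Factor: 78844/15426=46/9  =  2^1*3^(-2) * 23^1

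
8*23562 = 188496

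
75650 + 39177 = 114827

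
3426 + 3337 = 6763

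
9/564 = 3/188 = 0.02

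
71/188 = 71/188  =  0.38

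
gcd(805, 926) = 1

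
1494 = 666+828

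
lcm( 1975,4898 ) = 122450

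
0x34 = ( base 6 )124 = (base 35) 1H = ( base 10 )52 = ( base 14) 3a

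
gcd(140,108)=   4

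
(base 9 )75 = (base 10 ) 68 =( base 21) 35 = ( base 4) 1010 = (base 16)44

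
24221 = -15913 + 40134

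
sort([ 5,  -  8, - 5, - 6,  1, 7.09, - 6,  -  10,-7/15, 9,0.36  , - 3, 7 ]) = [ - 10, - 8, - 6,  -  6, - 5, - 3, -7/15,0.36,1, 5,7, 7.09,9 ]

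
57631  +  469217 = 526848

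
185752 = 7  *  26536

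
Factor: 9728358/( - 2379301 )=  -  2^1 * 3^1*31^1*193^1 * 271^1 * 877^(-1 ) * 2713^(-1)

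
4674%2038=598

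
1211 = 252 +959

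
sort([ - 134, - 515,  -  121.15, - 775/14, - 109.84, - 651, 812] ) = [- 651, - 515, - 134, - 121.15, - 109.84,-775/14 , 812]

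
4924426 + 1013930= 5938356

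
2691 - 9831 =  - 7140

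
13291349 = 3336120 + 9955229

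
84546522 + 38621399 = 123167921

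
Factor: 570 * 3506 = 2^2*3^1 *5^1 * 19^1*1753^1 = 1998420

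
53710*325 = 17455750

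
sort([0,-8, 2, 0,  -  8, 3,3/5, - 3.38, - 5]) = [ - 8,-8,-5,- 3.38, 0,0,  3/5, 2,3 ]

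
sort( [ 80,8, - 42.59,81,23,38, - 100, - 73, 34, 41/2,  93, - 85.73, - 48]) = [ - 100, - 85.73,-73, - 48,-42.59, 8, 41/2,23,34,  38,80,81, 93 ]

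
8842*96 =848832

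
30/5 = 6=   6.00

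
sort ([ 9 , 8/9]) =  [8/9, 9] 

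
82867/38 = 2180 + 27/38 = 2180.71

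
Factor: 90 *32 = 2^6*3^2*5^1 = 2880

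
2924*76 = 222224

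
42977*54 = 2320758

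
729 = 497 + 232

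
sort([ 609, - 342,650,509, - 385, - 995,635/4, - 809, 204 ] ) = [ - 995,-809, - 385, - 342,635/4,  204, 509,609,650]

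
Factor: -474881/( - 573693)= 3^( - 1)*11^1*23^1*1877^1*191231^( - 1) 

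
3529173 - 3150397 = 378776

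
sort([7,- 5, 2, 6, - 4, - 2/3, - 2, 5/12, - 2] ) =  [ - 5, - 4, - 2, - 2, -2/3,5/12,2,6,7 ]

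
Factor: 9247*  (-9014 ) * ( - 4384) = 2^6*7^1*137^1 * 1321^1 * 4507^1=365417175872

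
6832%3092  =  648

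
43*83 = 3569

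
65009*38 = 2470342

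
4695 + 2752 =7447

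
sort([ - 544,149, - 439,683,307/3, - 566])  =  [-566,- 544,- 439, 307/3, 149 , 683 ] 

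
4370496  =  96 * 45526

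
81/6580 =81/6580= 0.01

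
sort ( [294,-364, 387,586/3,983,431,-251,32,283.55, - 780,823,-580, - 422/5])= [ - 780,-580,-364,-251,-422/5,32, 586/3,283.55 , 294, 387, 431,823,983 ]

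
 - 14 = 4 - 18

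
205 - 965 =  - 760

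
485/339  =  1 + 146/339 = 1.43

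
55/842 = 55/842 = 0.07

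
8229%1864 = 773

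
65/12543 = 65/12543 = 0.01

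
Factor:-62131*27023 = -1678966013 = -61^1 * 443^1 *62131^1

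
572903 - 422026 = 150877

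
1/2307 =1/2307 = 0.00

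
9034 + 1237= 10271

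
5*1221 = 6105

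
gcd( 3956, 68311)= 1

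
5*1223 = 6115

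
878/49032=439/24516 = 0.02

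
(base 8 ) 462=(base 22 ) dk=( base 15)156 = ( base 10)306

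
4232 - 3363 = 869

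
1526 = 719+807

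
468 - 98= 370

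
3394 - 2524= 870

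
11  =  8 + 3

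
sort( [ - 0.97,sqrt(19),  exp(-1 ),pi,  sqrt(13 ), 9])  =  [ - 0.97,  exp( - 1),pi,  sqrt( 13), sqrt(19),9 ]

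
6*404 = 2424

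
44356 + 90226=134582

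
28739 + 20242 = 48981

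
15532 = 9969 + 5563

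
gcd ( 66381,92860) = 1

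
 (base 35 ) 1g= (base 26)1P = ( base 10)51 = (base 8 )63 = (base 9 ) 56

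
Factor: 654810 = 2^1*3^1*5^1 * 13^1*23^1*73^1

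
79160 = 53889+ 25271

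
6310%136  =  54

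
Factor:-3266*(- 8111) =26490526 = 2^1*23^1*71^1*8111^1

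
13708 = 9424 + 4284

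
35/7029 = 35/7029= 0.00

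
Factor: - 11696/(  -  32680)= 2^1*5^( - 1 )*17^1*19^(-1) =34/95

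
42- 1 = 41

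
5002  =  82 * 61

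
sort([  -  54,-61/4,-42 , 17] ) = [ - 54 ,-42, - 61/4, 17]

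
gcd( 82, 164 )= 82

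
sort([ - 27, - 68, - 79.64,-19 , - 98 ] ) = [-98, - 79.64,-68, - 27,-19 ]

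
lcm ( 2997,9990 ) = 29970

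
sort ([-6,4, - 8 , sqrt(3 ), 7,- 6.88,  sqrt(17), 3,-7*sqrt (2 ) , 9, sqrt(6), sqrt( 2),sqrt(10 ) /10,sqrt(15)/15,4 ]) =[ - 7*sqrt(2 ), - 8, - 6.88, - 6, sqrt( 15 )/15, sqrt (10 ) /10,sqrt( 2 ) , sqrt (3 ),sqrt(6) , 3, 4, 4 , sqrt( 17) , 7, 9]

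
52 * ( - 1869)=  -97188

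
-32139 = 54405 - 86544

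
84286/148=1139/2= 569.50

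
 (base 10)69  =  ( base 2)1000101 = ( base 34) 21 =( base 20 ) 39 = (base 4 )1011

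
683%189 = 116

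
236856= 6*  39476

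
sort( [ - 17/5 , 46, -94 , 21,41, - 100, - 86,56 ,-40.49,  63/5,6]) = [ - 100, - 94, - 86,-40.49,  -  17/5,6 , 63/5, 21, 41, 46,56]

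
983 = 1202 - 219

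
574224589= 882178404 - 307953815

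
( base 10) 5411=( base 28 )6P7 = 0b1010100100011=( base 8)12443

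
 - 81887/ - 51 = 81887/51 = 1605.63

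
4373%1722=929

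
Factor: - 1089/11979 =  - 1/11 = - 11^( - 1)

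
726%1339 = 726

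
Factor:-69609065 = - 5^1*19^1 *853^1*859^1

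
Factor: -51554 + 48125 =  - 3429  =  - 3^3*127^1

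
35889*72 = 2584008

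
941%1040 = 941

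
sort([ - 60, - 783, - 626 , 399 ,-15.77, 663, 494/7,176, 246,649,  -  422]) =[ - 783, - 626 , - 422, - 60 , - 15.77,494/7,176,246,399, 649,663]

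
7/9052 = 7/9052 = 0.00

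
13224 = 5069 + 8155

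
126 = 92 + 34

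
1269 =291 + 978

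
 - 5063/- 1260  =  4+23/1260 =4.02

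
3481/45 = 77 + 16/45 = 77.36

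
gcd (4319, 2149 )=7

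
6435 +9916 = 16351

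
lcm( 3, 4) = 12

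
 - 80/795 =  - 1 + 143/159   =  - 0.10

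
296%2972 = 296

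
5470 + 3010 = 8480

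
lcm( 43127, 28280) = 1725080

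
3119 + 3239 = 6358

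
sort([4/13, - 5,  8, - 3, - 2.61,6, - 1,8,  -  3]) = [ - 5, - 3 ,  -  3, - 2.61  , - 1,4/13,  6, 8,8 ]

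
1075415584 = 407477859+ 667937725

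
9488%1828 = 348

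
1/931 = 1/931= 0.00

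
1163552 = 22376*52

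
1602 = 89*18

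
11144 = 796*14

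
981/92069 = 981/92069 = 0.01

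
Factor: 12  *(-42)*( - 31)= 15624 = 2^3*3^2*7^1*31^1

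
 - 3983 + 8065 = 4082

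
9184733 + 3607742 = 12792475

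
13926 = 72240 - 58314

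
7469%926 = 61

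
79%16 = 15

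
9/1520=9/1520=0.01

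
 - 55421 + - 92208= - 147629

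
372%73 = 7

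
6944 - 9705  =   - 2761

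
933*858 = 800514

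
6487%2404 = 1679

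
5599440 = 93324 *60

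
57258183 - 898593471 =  - 841335288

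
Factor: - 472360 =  - 2^3*5^1 * 7^2*241^1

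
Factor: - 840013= -151^1*5563^1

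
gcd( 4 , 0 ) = 4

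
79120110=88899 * 890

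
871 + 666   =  1537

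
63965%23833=16299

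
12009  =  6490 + 5519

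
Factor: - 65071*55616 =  - 3618988736 = - 2^6* 11^1*79^1*65071^1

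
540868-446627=94241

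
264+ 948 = 1212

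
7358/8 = 3679/4 = 919.75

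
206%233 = 206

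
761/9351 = 761/9351  =  0.08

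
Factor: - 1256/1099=-2^3*7^( - 1)  =  - 8/7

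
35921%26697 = 9224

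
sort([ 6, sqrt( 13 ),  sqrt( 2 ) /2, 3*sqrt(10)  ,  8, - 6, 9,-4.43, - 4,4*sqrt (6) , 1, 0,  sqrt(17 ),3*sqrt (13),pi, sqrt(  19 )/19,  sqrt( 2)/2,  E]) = [ - 6, - 4.43,-4,0, sqrt( 19)/19,sqrt( 2 ) /2,sqrt( 2)/2, 1,E,pi,sqrt (13), sqrt( 17), 6, 8, 9,  3 * sqrt( 10),  4*sqrt(6), 3 *sqrt(13) ] 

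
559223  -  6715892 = -6156669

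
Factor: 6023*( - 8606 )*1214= - 62926400732= - 2^2 * 13^1*19^1* 317^1*331^1*607^1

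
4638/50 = 92  +  19/25=92.76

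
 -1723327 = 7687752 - 9411079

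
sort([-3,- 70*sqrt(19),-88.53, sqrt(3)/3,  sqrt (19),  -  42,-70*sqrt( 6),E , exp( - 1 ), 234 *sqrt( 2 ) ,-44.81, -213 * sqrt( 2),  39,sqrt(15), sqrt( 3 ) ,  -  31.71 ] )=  [-70*sqrt( 19 ), - 213*sqrt( 2),  -  70*sqrt ( 6), -88.53, - 44.81,  -  42,-31.71, - 3, exp(-1 ),sqrt( 3 ) /3,sqrt( 3),  E, sqrt ( 15 ),sqrt(19),  39 , 234*sqrt( 2) ] 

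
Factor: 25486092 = 2^2*3^2*31^1*41^1*557^1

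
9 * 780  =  7020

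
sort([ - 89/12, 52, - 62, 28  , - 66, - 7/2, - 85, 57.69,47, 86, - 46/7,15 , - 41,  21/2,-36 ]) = [ - 85 ,-66,  -  62, - 41 ,-36, - 89/12, - 46/7,- 7/2,21/2, 15,28 , 47 , 52, 57.69,86 ] 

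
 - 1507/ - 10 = 150 + 7/10 = 150.70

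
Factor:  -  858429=-3^2*11^1*13^1* 23^1*29^1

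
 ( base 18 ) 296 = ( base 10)816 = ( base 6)3440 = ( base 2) 1100110000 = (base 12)580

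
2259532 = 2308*979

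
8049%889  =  48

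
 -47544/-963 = 49 + 119/321 = 49.37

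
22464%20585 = 1879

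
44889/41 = 44889/41 = 1094.85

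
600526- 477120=123406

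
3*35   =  105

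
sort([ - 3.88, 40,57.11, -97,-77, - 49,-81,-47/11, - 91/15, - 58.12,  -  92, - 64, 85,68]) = [ - 97,- 92, - 81, - 77, - 64, - 58.12, - 49 , - 91/15, - 47/11,-3.88, 40,57.11,  68, 85 ] 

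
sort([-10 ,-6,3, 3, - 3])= [ - 10, - 6, - 3, 3, 3]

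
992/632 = 124/79 =1.57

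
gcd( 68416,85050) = 2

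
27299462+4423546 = 31723008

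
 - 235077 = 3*( - 78359 ) 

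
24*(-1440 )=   -  34560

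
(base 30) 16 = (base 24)1c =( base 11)33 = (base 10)36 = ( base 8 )44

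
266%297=266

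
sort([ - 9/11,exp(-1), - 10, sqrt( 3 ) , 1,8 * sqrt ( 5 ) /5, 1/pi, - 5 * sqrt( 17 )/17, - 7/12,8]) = [ - 10, - 5*sqrt(17) /17, - 9/11, - 7/12,  1/pi,exp( - 1), 1,sqrt(3 ), 8*sqrt( 5 )/5,8] 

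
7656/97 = 7656/97 = 78.93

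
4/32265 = 4/32265 = 0.00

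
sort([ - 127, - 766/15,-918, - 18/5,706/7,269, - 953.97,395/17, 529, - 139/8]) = [ -953.97, - 918,- 127,- 766/15, - 139/8, -18/5,395/17, 706/7 , 269, 529 ] 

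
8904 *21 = 186984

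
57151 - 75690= - 18539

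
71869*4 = 287476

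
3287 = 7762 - 4475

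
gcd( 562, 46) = 2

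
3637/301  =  3637/301= 12.08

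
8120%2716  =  2688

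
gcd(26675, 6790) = 485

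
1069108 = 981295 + 87813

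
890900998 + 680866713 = 1571767711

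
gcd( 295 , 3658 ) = 59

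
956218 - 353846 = 602372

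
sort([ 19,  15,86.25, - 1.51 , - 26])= [ - 26 ,-1.51,15, 19 , 86.25 ]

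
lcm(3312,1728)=39744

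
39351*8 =314808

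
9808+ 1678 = 11486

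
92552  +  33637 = 126189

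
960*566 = 543360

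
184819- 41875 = 142944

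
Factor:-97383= - 3^1*11^1*13^1 *227^1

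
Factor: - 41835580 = - 2^2*5^1*41^1 * 163^1*313^1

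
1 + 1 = 2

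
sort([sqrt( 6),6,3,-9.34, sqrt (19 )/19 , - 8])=[ - 9.34, - 8, sqrt(19) /19, sqrt(6),3, 6]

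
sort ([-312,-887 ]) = [ - 887, - 312]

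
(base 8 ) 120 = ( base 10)80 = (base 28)2O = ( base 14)5A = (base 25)35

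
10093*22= 222046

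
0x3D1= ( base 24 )1gh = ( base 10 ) 977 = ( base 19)2D8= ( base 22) 209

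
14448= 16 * 903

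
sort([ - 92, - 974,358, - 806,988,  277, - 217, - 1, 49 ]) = [-974, - 806, - 217,-92, - 1,  49,277,358,988]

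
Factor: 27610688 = 2^6  *7^1*61631^1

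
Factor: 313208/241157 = 2^3*7^1*17^1*733^( - 1) = 952/733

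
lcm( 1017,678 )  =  2034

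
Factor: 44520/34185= 56/43= 2^3*7^1*43^(-1)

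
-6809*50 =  - 340450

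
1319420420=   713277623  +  606142797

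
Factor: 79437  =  3^1*26479^1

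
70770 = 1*70770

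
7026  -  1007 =6019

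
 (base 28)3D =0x61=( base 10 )97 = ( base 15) 67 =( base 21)4d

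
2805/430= 6+ 45/86= 6.52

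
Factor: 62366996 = 2^2*593^1  *  26293^1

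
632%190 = 62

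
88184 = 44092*2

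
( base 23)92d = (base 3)20121112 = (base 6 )34152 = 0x12D4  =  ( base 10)4820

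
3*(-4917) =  - 14751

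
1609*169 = 271921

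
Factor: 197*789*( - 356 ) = -55334148  =  - 2^2*3^1*89^1* 197^1*263^1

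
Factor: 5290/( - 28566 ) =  - 3^ ( - 3 )*5^1 = - 5/27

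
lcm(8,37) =296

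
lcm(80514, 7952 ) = 644112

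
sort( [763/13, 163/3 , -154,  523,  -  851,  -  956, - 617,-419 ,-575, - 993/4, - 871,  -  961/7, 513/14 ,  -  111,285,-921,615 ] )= [ - 956 , - 921, - 871,  -  851, - 617 , - 575, - 419,-993/4, - 154,  -  961/7, - 111, 513/14,163/3,  763/13,285,523,615 ]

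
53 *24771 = 1312863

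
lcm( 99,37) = 3663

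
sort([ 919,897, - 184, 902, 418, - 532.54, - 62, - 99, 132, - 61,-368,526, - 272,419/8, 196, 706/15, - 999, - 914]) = [- 999, - 914, - 532.54 , - 368 ,- 272 , - 184, - 99 ,  -  62, - 61 , 706/15, 419/8, 132,  196, 418, 526, 897, 902,919 ] 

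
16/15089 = 16/15089=0.00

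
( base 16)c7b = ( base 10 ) 3195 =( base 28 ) 423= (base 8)6173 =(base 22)6D5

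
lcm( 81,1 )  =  81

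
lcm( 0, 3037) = 0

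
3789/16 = 3789/16 = 236.81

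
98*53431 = 5236238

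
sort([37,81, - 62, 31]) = [ -62, 31, 37, 81] 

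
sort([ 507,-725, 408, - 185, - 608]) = [ - 725, -608, - 185 , 408, 507 ]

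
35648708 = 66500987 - 30852279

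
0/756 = 0 = 0.00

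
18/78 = 3/13 = 0.23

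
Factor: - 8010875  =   - 5^3 * 19^1*3373^1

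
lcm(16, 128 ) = 128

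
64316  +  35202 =99518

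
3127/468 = 6+ 319/468 = 6.68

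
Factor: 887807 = 359^1*2473^1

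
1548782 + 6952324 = 8501106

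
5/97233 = 5/97233  =  0.00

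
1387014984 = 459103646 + 927911338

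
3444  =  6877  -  3433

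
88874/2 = 44437= 44437.00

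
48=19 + 29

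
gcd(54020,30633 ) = 1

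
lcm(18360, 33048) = 165240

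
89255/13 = 6865 + 10/13 =6865.77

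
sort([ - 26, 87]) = [ - 26, 87 ]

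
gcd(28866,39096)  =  6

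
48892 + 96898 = 145790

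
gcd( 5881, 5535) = 1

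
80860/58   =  1394 + 4/29 = 1394.14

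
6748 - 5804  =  944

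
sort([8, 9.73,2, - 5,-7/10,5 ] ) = [ - 5, - 7/10, 2, 5,8,9.73] 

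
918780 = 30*30626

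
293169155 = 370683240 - 77514085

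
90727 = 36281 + 54446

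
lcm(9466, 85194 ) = 85194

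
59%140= 59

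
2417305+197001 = 2614306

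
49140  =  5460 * 9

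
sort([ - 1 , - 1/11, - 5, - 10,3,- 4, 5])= [ - 10, - 5,-4, - 1,  -  1/11,3,5]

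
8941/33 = 270 + 31/33 = 270.94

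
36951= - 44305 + 81256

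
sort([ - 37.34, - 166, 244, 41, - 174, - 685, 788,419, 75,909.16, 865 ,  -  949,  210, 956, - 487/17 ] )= [ - 949, - 685, - 174, - 166,-37.34, - 487/17, 41 , 75,210,244, 419,788,  865, 909.16, 956 ] 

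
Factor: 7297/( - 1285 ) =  -5^( - 1 )*257^( -1)*  7297^1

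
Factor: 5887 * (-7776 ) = -45777312 = - 2^5*3^5*7^1*29^2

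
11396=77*148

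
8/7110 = 4/3555 = 0.00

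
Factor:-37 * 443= - 37^1*443^1 = - 16391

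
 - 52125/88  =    -  52125/88 = - 592.33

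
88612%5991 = 4738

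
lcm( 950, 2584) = 64600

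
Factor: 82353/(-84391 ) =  -3^1*97^1*283^1*84391^( - 1 ) 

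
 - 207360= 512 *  ( - 405)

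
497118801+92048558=589167359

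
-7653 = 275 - 7928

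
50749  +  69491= 120240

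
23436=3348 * 7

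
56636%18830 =146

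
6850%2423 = 2004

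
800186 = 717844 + 82342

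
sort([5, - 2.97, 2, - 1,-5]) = [ - 5, - 2.97 , - 1, 2,  5 ] 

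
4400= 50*88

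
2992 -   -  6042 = 9034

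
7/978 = 7/978 = 0.01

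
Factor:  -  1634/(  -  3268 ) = 1/2 = 2^( - 1 ) 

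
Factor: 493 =17^1  *  29^1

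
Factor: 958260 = 2^2*3^1*5^1 *15971^1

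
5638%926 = 82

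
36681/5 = 7336+ 1/5 = 7336.20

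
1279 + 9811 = 11090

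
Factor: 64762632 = 2^3 * 3^3*11^1*  97^1*281^1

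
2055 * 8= 16440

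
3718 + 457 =4175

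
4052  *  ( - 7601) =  - 30799252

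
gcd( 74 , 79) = 1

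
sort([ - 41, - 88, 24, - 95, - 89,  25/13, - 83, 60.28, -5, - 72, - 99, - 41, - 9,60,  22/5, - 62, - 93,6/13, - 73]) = [ - 99, - 95, - 93,- 89, - 88, -83, - 73, - 72 , - 62, - 41 ,- 41 , - 9, - 5 , 6/13  ,  25/13,22/5,24,60,60.28] 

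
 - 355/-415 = 71/83 = 0.86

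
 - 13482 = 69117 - 82599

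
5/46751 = 5/46751 = 0.00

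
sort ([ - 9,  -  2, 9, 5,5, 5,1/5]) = [ - 9,-2, 1/5,5,5, 5, 9] 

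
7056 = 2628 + 4428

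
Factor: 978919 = 113^1*8663^1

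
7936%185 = 166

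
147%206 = 147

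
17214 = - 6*(-2869)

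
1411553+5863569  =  7275122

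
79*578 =45662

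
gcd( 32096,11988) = 4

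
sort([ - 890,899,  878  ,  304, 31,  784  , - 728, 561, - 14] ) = [ - 890,-728, - 14,31,304 , 561, 784 , 878,  899]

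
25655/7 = 3665 = 3665.00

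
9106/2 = 4553= 4553.00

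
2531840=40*63296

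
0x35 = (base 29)1O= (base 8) 65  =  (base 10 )53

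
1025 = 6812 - 5787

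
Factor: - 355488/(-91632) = 322/83 = 2^1*7^1 *23^1*83^ ( - 1)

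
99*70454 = 6974946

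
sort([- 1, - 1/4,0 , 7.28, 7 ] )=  [-1,-1/4,  0,7 , 7.28] 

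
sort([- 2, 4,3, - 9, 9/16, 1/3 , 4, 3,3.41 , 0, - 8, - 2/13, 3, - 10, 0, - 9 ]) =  [ -10,-9,- 9, - 8, - 2  , - 2/13,0,  0, 1/3,9/16,  3, 3,3, 3.41,4, 4 ]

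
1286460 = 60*21441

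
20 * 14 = 280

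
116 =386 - 270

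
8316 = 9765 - 1449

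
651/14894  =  651/14894 = 0.04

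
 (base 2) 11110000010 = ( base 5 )30142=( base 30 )242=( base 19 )563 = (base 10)1922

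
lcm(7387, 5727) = 509703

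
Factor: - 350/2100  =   - 2^ ( - 1)*3^( - 1) = - 1/6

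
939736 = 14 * 67124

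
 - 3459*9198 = -31815882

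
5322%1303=110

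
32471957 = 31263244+1208713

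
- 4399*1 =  - 4399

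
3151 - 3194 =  - 43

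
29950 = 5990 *5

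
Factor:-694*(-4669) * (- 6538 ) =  - 21184989868 = - 2^2*  7^2*23^1 * 29^1*347^1 * 467^1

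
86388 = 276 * 313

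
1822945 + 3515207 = 5338152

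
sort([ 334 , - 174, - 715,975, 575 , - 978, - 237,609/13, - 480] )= [ - 978, - 715, - 480 , - 237,-174,609/13,334, 575,975 ] 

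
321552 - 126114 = 195438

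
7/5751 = 7/5751 = 0.00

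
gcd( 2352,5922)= 42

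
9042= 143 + 8899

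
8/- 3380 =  - 1+843/845 = -0.00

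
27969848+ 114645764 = 142615612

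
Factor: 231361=13^2*37^2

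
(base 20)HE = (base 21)GI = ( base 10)354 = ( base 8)542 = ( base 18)11c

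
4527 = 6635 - 2108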